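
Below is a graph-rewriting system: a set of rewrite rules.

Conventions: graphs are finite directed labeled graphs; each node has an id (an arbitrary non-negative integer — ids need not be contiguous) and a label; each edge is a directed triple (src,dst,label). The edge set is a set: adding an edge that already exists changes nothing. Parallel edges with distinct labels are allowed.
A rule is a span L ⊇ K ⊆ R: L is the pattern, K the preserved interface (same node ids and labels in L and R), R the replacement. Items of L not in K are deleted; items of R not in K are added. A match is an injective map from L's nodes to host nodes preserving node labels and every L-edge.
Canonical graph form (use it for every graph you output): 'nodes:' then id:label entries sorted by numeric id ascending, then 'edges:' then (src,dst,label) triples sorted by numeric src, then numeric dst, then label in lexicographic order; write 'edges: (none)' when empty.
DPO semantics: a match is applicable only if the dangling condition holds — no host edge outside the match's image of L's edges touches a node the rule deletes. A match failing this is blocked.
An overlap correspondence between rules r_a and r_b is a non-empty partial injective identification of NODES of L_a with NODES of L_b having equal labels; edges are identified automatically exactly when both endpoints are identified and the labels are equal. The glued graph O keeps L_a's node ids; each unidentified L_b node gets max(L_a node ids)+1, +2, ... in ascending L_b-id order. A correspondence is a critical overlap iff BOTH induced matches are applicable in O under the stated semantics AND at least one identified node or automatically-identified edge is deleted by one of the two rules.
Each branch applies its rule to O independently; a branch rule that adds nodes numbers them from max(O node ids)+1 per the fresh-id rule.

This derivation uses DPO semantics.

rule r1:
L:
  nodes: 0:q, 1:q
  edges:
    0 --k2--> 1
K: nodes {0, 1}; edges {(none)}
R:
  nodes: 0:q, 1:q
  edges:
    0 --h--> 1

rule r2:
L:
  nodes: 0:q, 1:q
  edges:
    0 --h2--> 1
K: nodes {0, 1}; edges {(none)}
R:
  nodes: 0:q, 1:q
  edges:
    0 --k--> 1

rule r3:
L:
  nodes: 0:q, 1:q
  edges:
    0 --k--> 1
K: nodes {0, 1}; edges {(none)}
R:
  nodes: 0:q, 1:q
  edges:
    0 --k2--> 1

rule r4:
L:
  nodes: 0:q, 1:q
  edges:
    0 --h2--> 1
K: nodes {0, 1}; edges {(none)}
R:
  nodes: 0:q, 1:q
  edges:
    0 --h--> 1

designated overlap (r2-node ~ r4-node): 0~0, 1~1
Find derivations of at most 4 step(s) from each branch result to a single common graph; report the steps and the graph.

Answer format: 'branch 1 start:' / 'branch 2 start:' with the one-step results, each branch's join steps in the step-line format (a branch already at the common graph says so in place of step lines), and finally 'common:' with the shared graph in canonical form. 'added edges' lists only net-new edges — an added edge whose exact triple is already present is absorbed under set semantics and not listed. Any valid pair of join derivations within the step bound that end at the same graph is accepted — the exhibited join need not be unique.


branch 1 start:
nodes: 0:q, 1:q
edges: (0,1,k)
branch 2 start:
nodes: 0:q, 1:q
edges: (0,1,h)
branch 1 step 1: rule r3; match: 0->0, 1->1; deleted nodes (none); deleted edges (0,1,k); added nodes (none); added edges (0,1,k2); result: nodes: 0:q, 1:q edges: (0,1,k2)
branch 1 step 2: rule r1; match: 0->0, 1->1; deleted nodes (none); deleted edges (0,1,k2); added nodes (none); added edges (0,1,h); result: nodes: 0:q, 1:q edges: (0,1,h)
branch 2: already at the common graph (0 steps)
common:
nodes: 0:q, 1:q
edges: (0,1,h)


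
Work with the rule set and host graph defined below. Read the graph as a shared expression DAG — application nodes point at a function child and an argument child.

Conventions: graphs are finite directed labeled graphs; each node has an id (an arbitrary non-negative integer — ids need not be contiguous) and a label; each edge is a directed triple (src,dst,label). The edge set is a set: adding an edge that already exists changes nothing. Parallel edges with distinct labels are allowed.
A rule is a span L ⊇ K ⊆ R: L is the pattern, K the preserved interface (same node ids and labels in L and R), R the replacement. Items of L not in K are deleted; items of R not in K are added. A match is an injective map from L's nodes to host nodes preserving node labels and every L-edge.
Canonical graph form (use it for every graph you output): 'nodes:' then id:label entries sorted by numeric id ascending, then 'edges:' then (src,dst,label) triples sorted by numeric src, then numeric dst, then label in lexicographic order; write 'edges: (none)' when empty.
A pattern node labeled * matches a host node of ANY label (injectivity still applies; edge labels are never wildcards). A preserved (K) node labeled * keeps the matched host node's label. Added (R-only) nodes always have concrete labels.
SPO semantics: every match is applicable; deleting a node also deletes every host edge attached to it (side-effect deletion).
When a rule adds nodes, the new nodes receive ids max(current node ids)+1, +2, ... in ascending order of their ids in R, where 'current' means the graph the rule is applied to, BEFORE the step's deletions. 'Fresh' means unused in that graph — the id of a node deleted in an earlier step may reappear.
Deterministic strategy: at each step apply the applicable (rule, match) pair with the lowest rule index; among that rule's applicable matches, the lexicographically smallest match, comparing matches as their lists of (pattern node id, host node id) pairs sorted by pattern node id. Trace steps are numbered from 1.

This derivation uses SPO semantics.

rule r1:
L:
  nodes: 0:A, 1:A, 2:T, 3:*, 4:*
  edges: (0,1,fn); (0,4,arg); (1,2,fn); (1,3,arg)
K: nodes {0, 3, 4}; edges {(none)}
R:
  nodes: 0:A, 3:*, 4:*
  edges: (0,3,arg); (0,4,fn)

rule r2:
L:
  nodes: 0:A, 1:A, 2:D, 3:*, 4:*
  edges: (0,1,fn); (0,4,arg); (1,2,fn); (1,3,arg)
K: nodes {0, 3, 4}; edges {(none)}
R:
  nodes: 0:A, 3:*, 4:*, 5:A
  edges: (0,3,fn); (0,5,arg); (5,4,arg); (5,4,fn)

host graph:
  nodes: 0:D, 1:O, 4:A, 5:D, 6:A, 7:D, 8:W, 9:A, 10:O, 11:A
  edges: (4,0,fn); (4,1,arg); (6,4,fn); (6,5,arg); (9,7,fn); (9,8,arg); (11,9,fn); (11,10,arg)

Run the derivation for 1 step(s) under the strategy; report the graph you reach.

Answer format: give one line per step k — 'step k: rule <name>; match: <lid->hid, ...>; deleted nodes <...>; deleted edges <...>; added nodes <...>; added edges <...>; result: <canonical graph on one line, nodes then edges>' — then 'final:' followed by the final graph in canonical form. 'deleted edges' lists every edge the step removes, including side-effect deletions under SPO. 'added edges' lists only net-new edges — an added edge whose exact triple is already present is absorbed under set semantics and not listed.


step 1: rule r2; match: 0->6, 1->4, 2->0, 3->1, 4->5; deleted nodes 0, 4; deleted edges (4,0,fn); (4,1,arg); (6,4,fn); (6,5,arg); added nodes 12; added edges (6,1,fn); (6,12,arg); (12,5,arg); (12,5,fn); result: nodes: 1:O, 5:D, 6:A, 7:D, 8:W, 9:A, 10:O, 11:A, 12:A edges: (6,1,fn); (6,12,arg); (9,7,fn); (9,8,arg); (11,9,fn); (11,10,arg); (12,5,arg); (12,5,fn)
final:
nodes: 1:O, 5:D, 6:A, 7:D, 8:W, 9:A, 10:O, 11:A, 12:A
edges: (6,1,fn); (6,12,arg); (9,7,fn); (9,8,arg); (11,9,fn); (11,10,arg); (12,5,arg); (12,5,fn)


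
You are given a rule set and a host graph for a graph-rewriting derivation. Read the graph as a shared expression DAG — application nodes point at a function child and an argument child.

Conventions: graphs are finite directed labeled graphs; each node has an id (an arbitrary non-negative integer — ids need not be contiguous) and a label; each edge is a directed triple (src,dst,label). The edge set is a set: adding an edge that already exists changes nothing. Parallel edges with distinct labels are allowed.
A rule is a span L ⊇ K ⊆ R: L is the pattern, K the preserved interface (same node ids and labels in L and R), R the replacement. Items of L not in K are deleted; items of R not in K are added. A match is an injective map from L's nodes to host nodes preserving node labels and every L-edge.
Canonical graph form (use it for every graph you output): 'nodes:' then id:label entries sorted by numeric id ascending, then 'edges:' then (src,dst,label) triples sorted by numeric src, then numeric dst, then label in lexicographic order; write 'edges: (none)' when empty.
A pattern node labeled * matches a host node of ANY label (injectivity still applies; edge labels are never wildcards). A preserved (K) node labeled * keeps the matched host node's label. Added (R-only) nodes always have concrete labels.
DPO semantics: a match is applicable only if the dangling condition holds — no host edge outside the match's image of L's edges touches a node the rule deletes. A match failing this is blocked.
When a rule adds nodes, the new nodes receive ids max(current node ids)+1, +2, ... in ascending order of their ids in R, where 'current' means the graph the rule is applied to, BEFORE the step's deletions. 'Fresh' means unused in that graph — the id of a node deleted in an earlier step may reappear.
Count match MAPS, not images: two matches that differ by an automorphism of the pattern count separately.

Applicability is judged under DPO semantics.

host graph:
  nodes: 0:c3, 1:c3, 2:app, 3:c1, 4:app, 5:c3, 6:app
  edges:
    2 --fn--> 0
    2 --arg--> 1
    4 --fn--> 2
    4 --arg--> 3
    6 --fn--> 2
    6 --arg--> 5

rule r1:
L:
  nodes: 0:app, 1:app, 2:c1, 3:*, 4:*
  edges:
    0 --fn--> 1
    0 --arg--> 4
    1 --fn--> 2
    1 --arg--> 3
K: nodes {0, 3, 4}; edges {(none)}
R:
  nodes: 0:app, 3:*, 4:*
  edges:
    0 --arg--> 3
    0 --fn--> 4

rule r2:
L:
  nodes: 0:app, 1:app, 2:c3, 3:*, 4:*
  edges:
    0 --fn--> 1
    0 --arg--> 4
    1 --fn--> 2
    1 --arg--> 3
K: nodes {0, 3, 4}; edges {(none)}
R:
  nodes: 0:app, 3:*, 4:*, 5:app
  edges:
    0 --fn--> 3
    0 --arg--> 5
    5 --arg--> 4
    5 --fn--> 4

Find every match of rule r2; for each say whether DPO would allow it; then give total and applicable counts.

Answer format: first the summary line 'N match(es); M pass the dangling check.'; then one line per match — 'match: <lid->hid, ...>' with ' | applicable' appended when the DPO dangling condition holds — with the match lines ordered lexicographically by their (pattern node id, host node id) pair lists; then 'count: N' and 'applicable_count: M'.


2 match(es); 0 pass the dangling check.
match: 0->4, 1->2, 2->0, 3->1, 4->3
match: 0->6, 1->2, 2->0, 3->1, 4->5
count: 2
applicable_count: 0


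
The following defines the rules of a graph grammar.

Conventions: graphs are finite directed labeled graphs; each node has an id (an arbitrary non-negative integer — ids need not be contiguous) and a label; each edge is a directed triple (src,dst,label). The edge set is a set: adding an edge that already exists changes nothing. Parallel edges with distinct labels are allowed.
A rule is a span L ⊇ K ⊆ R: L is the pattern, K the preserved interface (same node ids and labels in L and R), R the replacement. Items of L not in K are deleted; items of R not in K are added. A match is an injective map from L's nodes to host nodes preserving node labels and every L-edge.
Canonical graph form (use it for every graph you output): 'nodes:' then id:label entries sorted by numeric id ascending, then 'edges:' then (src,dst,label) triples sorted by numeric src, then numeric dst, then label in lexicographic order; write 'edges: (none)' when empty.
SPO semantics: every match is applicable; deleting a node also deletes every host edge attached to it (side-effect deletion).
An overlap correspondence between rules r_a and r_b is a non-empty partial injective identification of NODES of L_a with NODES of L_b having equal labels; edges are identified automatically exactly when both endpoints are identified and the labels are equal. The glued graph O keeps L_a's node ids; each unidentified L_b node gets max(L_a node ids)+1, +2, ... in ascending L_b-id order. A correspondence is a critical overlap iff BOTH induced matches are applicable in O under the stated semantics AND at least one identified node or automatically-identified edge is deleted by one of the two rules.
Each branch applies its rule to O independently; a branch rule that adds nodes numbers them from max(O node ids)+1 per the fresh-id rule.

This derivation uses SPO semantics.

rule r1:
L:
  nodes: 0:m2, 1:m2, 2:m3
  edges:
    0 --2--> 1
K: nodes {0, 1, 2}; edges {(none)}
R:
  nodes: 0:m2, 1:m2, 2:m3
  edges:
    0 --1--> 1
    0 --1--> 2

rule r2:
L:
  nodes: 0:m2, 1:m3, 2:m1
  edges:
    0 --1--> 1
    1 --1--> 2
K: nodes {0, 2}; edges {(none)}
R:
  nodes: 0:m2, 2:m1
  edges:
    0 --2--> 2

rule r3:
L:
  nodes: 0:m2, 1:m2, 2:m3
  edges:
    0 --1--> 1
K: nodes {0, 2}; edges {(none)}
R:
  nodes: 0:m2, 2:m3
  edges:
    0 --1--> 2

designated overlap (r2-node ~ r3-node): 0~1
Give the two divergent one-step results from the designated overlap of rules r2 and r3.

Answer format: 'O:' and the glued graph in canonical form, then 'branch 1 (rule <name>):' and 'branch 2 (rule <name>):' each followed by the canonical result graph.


O:
nodes: 0:m2, 1:m3, 2:m1, 3:m2, 4:m3
edges: (0,1,1); (1,2,1); (3,0,1)
branch 1 (rule r2):
nodes: 0:m2, 2:m1, 3:m2, 4:m3
edges: (0,2,2); (3,0,1)
branch 2 (rule r3):
nodes: 1:m3, 2:m1, 3:m2, 4:m3
edges: (1,2,1); (3,4,1)


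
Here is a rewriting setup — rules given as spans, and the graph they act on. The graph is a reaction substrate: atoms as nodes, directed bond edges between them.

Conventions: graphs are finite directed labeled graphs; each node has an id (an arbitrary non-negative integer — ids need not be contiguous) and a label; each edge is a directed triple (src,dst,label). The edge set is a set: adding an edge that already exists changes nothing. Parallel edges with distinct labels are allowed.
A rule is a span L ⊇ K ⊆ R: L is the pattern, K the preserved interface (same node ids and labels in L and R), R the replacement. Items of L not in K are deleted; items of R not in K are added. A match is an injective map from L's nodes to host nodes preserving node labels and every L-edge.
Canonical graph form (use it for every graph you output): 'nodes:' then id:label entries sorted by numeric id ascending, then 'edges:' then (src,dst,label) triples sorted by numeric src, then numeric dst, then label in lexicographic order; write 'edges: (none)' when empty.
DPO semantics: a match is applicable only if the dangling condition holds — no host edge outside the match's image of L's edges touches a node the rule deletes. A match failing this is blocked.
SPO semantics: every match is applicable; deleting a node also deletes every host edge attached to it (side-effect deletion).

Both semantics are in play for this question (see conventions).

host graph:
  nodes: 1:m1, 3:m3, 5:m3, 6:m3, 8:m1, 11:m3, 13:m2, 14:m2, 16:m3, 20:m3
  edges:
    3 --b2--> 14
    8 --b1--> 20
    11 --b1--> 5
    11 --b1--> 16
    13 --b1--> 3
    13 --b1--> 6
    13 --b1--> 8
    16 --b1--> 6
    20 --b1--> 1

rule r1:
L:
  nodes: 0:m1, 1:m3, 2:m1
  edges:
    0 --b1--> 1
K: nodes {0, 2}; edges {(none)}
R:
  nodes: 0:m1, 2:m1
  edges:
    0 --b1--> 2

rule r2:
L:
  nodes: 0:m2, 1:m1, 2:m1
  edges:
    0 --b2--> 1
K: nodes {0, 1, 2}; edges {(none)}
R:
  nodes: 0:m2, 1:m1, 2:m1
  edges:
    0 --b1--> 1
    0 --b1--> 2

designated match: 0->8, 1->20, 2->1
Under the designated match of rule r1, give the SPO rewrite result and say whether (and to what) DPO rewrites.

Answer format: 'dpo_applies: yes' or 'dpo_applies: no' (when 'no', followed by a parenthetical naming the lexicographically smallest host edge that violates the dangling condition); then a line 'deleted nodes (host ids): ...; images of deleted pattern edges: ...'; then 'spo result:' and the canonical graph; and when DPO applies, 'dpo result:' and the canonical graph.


dpo_applies: no
(the rule deletes node 20, which keeps host edge (20,1,b1) outside the match image — the dangling condition fails, DPO blocks; SPO proceeds and side-deletes such edges)
deleted nodes (host ids): 20; images of deleted pattern edges: (8,20,b1)
spo result:
nodes: 1:m1, 3:m3, 5:m3, 6:m3, 8:m1, 11:m3, 13:m2, 14:m2, 16:m3
edges: (3,14,b2); (8,1,b1); (11,5,b1); (11,16,b1); (13,3,b1); (13,6,b1); (13,8,b1); (16,6,b1)


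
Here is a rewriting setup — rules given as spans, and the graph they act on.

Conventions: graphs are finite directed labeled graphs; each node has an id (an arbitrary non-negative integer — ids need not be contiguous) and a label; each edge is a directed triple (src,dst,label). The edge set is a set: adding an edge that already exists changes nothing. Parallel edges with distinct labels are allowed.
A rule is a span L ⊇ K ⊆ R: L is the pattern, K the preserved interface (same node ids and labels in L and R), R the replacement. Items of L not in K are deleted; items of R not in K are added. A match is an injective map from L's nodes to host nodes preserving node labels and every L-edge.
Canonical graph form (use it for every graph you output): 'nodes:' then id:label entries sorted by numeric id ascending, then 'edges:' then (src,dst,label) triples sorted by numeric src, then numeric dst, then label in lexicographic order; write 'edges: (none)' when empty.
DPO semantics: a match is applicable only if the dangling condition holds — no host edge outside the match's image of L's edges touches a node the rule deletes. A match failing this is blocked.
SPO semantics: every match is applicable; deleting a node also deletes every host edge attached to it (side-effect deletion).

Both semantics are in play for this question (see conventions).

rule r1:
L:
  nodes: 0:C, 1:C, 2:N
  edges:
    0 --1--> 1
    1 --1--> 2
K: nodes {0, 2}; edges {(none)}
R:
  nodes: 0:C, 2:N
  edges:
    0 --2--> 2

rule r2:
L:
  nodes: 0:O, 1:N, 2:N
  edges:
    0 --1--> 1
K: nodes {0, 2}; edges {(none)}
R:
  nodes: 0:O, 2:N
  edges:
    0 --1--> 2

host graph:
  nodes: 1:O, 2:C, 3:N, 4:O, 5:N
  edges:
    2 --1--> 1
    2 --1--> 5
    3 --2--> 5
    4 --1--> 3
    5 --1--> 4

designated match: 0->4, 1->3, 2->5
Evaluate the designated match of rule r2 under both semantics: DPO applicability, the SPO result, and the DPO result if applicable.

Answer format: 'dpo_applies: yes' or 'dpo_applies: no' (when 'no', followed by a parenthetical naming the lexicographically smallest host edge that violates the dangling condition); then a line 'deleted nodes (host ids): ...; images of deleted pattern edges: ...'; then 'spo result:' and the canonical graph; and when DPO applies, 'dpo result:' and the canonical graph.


dpo_applies: no
(the rule deletes node 3, which keeps host edge (3,5,2) outside the match image — the dangling condition fails, DPO blocks; SPO proceeds and side-deletes such edges)
deleted nodes (host ids): 3; images of deleted pattern edges: (4,3,1)
spo result:
nodes: 1:O, 2:C, 4:O, 5:N
edges: (2,1,1); (2,5,1); (4,5,1); (5,4,1)


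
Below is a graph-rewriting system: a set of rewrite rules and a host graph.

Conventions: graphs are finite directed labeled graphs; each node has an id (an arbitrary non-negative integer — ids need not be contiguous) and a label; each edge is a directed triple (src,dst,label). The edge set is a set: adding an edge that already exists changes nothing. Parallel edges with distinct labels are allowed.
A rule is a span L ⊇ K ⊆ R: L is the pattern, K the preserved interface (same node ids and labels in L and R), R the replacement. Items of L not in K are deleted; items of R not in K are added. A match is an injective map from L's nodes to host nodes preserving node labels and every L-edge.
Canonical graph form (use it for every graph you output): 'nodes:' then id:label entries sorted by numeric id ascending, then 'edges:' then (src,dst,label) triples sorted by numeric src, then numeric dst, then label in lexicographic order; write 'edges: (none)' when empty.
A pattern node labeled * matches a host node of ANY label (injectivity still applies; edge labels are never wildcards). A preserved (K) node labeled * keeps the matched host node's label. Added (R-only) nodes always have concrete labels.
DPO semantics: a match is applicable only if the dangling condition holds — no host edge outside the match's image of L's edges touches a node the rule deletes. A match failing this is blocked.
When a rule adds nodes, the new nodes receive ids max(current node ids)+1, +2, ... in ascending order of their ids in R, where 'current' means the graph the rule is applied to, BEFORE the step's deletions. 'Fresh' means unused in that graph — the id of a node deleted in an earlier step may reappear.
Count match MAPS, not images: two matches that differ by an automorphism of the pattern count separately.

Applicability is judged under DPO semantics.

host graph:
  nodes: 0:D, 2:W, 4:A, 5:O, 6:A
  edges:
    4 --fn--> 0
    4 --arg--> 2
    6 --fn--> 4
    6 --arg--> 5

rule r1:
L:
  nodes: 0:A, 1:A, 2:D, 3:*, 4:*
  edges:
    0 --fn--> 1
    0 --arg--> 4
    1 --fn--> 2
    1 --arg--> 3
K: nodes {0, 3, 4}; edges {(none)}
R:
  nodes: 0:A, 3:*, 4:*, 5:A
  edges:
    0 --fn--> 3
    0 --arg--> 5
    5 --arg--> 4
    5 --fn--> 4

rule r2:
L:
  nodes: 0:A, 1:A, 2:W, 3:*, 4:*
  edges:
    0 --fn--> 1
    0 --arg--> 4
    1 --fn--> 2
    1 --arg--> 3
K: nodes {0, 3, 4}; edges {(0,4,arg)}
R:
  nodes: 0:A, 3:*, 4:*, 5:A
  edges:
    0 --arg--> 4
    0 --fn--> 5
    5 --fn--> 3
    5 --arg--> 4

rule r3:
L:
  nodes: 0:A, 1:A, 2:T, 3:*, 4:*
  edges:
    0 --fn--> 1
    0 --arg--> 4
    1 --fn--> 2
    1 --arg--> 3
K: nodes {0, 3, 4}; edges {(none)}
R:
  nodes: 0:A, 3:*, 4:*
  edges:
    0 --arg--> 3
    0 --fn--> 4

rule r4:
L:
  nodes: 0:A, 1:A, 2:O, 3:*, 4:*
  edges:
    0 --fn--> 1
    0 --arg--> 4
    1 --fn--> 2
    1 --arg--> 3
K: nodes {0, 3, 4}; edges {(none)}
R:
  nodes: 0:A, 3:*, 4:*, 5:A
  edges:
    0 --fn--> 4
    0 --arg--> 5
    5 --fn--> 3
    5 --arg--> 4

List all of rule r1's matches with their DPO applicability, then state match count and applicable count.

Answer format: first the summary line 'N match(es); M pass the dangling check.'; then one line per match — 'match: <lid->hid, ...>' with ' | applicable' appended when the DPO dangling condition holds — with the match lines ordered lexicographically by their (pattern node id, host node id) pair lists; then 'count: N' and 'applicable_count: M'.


1 match(es); 1 pass the dangling check.
match: 0->6, 1->4, 2->0, 3->2, 4->5 | applicable
count: 1
applicable_count: 1


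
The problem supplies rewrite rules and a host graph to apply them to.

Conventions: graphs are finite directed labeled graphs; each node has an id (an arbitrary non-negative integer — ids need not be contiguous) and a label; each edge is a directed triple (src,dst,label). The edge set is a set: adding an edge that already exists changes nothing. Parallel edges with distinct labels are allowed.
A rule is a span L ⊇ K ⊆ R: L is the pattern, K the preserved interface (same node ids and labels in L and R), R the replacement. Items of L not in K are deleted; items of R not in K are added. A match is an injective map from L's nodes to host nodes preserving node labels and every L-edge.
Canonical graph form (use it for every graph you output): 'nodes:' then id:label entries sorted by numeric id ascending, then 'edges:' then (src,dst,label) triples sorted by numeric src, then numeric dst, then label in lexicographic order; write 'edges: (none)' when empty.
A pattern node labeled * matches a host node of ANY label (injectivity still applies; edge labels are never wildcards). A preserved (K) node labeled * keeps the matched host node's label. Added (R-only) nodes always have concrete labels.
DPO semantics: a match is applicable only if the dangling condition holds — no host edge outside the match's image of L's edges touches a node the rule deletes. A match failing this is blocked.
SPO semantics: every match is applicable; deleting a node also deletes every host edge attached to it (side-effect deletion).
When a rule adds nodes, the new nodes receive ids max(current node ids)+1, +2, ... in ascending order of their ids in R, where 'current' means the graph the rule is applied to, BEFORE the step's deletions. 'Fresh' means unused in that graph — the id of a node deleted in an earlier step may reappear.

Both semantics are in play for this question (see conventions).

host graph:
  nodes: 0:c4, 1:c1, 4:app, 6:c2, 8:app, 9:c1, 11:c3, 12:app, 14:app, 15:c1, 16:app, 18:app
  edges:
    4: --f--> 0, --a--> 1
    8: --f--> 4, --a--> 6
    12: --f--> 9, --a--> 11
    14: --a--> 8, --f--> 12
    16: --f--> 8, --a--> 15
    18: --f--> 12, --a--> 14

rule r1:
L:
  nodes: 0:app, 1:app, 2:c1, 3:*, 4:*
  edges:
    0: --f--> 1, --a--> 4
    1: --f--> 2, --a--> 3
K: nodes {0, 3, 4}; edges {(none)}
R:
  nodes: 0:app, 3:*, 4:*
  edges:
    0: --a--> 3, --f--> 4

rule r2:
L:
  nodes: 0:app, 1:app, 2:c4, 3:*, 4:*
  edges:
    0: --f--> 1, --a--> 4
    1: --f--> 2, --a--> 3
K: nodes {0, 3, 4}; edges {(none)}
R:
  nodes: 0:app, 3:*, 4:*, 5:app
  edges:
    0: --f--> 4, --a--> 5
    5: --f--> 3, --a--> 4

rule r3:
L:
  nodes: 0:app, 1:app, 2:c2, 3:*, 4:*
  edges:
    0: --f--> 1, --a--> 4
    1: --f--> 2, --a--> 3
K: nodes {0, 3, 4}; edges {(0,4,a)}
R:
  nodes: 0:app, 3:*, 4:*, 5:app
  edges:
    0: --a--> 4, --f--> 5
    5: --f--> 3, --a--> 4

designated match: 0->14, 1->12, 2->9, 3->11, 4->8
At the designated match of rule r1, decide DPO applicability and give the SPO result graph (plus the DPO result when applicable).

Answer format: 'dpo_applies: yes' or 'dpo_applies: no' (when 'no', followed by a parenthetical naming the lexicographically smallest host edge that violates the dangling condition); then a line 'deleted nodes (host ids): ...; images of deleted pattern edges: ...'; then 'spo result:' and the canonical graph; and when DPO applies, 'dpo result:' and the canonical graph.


dpo_applies: no
(the rule deletes node 12, which keeps host edge (18,12,f) outside the match image — the dangling condition fails, DPO blocks; SPO proceeds and side-deletes such edges)
deleted nodes (host ids): 9, 12; images of deleted pattern edges: (12,9,f); (12,11,a); (14,8,a); (14,12,f)
spo result:
nodes: 0:c4, 1:c1, 4:app, 6:c2, 8:app, 11:c3, 14:app, 15:c1, 16:app, 18:app
edges: (4,0,f); (4,1,a); (8,4,f); (8,6,a); (14,8,f); (14,11,a); (16,8,f); (16,15,a); (18,14,a)


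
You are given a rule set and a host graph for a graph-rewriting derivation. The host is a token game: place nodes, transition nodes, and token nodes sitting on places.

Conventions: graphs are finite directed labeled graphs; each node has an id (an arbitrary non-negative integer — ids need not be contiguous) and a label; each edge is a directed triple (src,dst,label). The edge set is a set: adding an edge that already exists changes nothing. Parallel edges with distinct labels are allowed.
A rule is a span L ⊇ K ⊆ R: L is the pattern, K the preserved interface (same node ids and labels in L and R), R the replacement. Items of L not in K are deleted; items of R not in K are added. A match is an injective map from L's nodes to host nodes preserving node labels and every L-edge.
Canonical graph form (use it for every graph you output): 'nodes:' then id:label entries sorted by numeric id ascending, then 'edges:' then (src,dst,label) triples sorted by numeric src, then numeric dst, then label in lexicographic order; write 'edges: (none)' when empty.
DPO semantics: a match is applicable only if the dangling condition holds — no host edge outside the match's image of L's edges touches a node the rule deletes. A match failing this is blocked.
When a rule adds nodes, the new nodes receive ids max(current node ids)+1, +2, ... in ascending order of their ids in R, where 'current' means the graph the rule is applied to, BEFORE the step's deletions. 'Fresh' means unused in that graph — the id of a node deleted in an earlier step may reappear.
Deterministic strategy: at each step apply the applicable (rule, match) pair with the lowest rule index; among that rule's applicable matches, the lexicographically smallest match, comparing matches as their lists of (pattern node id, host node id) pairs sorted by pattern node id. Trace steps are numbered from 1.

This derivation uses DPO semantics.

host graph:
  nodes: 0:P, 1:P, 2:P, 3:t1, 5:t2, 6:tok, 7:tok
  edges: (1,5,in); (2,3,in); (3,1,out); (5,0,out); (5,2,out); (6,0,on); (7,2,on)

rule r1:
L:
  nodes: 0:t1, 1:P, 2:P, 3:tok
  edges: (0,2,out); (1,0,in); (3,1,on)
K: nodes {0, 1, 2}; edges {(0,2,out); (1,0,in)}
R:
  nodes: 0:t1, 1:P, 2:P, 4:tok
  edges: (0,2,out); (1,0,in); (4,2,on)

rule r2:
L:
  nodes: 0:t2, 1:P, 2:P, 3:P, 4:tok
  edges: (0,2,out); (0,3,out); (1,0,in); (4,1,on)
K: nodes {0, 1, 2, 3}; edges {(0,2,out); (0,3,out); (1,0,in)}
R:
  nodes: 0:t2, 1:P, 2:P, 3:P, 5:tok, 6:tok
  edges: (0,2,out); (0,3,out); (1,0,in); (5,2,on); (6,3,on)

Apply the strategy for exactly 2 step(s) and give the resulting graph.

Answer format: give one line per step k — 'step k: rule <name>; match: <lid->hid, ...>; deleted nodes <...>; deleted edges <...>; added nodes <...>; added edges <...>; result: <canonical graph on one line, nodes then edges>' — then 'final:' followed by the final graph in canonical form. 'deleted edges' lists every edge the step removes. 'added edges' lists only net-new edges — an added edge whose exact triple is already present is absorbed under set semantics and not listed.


step 1: rule r1; match: 0->3, 1->2, 2->1, 3->7; deleted nodes 7; deleted edges (7,2,on); added nodes 8; added edges (8,1,on); result: nodes: 0:P, 1:P, 2:P, 3:t1, 5:t2, 6:tok, 8:tok edges: (1,5,in); (2,3,in); (3,1,out); (5,0,out); (5,2,out); (6,0,on); (8,1,on)
step 2: rule r2; match: 0->5, 1->1, 2->0, 3->2, 4->8; deleted nodes 8; deleted edges (8,1,on); added nodes 9, 10; added edges (9,0,on); (10,2,on); result: nodes: 0:P, 1:P, 2:P, 3:t1, 5:t2, 6:tok, 9:tok, 10:tok edges: (1,5,in); (2,3,in); (3,1,out); (5,0,out); (5,2,out); (6,0,on); (9,0,on); (10,2,on)
final:
nodes: 0:P, 1:P, 2:P, 3:t1, 5:t2, 6:tok, 9:tok, 10:tok
edges: (1,5,in); (2,3,in); (3,1,out); (5,0,out); (5,2,out); (6,0,on); (9,0,on); (10,2,on)


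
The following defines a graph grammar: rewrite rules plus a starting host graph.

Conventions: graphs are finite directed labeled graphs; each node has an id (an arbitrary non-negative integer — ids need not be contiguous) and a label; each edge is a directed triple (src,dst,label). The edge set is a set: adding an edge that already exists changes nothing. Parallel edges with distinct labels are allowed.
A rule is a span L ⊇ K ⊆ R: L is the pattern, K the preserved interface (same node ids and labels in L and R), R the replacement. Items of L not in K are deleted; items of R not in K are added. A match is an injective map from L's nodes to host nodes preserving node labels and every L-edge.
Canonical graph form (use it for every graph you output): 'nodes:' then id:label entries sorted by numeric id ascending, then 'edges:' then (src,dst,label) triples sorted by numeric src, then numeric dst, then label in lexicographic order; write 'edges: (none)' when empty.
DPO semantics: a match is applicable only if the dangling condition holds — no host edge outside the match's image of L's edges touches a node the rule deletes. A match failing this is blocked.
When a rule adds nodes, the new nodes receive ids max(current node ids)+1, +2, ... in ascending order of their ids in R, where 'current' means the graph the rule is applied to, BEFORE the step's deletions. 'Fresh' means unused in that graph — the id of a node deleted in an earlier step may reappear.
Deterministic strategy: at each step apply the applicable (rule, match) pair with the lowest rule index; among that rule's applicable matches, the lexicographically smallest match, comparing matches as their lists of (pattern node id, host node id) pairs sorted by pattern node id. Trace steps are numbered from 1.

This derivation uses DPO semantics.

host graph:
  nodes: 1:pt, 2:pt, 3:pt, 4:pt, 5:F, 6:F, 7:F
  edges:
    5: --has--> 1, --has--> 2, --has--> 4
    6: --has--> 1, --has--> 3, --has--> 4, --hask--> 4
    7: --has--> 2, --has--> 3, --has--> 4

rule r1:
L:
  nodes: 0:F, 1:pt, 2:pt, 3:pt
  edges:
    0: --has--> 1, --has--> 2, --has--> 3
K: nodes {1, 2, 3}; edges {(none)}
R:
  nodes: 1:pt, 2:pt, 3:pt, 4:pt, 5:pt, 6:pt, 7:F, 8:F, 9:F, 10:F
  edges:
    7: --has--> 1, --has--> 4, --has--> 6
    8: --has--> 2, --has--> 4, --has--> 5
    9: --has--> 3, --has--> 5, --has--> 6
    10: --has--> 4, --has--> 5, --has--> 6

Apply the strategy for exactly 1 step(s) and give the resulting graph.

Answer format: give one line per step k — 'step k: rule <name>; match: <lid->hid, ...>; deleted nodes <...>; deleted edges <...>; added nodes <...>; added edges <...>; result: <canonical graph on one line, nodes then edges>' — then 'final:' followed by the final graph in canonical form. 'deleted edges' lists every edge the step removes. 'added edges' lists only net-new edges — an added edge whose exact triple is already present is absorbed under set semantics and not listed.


step 1: rule r1; match: 0->5, 1->1, 2->2, 3->4; deleted nodes 5; deleted edges (5,1,has); (5,2,has); (5,4,has); added nodes 8, 9, 10, 11, 12, 13, 14; added edges (11,1,has); (11,8,has); (11,10,has); (12,2,has); (12,8,has); (12,9,has); (13,4,has); (13,9,has); (13,10,has); (14,8,has); (14,9,has); (14,10,has); result: nodes: 1:pt, 2:pt, 3:pt, 4:pt, 6:F, 7:F, 8:pt, 9:pt, 10:pt, 11:F, 12:F, 13:F, 14:F edges: (6,1,has); (6,3,has); (6,4,has); (6,4,hask); (7,2,has); (7,3,has); (7,4,has); (11,1,has); (11,8,has); (11,10,has); (12,2,has); (12,8,has); (12,9,has); (13,4,has); (13,9,has); (13,10,has); (14,8,has); (14,9,has); (14,10,has)
final:
nodes: 1:pt, 2:pt, 3:pt, 4:pt, 6:F, 7:F, 8:pt, 9:pt, 10:pt, 11:F, 12:F, 13:F, 14:F
edges: (6,1,has); (6,3,has); (6,4,has); (6,4,hask); (7,2,has); (7,3,has); (7,4,has); (11,1,has); (11,8,has); (11,10,has); (12,2,has); (12,8,has); (12,9,has); (13,4,has); (13,9,has); (13,10,has); (14,8,has); (14,9,has); (14,10,has)


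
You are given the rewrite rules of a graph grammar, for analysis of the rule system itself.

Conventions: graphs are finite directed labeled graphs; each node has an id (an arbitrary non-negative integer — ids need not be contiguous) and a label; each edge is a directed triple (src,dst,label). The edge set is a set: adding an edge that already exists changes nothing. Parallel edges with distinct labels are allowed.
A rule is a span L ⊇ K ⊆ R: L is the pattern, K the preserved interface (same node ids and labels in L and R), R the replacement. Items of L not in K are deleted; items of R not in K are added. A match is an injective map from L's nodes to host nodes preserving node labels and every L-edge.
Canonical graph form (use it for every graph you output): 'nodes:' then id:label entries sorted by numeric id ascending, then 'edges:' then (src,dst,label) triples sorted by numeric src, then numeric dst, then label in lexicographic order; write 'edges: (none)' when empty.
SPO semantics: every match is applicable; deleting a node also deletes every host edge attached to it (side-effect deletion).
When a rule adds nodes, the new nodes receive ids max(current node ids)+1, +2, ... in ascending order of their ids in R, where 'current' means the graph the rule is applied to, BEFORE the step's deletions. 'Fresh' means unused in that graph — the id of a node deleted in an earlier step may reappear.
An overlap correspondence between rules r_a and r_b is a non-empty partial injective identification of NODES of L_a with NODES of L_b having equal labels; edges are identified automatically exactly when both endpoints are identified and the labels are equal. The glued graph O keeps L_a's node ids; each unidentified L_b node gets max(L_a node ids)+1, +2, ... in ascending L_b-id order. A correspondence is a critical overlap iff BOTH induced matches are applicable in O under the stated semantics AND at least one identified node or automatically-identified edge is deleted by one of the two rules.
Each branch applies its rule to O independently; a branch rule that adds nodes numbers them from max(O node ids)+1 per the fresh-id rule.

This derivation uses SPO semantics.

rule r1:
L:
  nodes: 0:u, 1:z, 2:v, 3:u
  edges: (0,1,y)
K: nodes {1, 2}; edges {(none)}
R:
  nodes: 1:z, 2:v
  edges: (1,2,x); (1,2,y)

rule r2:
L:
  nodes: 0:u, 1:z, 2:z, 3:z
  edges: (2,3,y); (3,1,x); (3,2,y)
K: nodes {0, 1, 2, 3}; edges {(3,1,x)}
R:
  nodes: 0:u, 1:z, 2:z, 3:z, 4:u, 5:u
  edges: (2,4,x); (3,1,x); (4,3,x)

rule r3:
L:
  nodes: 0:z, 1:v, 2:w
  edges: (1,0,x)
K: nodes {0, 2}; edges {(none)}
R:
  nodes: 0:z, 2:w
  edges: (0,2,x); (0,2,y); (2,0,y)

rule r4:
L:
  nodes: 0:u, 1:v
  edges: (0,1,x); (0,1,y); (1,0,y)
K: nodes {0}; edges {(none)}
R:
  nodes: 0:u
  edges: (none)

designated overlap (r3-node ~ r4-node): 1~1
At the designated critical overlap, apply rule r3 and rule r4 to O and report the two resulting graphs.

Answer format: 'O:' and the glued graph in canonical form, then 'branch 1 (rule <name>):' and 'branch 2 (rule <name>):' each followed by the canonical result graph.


O:
nodes: 0:z, 1:v, 2:w, 3:u
edges: (1,0,x); (1,3,y); (3,1,x); (3,1,y)
branch 1 (rule r3):
nodes: 0:z, 2:w, 3:u
edges: (0,2,x); (0,2,y); (2,0,y)
branch 2 (rule r4):
nodes: 0:z, 2:w, 3:u
edges: (none)


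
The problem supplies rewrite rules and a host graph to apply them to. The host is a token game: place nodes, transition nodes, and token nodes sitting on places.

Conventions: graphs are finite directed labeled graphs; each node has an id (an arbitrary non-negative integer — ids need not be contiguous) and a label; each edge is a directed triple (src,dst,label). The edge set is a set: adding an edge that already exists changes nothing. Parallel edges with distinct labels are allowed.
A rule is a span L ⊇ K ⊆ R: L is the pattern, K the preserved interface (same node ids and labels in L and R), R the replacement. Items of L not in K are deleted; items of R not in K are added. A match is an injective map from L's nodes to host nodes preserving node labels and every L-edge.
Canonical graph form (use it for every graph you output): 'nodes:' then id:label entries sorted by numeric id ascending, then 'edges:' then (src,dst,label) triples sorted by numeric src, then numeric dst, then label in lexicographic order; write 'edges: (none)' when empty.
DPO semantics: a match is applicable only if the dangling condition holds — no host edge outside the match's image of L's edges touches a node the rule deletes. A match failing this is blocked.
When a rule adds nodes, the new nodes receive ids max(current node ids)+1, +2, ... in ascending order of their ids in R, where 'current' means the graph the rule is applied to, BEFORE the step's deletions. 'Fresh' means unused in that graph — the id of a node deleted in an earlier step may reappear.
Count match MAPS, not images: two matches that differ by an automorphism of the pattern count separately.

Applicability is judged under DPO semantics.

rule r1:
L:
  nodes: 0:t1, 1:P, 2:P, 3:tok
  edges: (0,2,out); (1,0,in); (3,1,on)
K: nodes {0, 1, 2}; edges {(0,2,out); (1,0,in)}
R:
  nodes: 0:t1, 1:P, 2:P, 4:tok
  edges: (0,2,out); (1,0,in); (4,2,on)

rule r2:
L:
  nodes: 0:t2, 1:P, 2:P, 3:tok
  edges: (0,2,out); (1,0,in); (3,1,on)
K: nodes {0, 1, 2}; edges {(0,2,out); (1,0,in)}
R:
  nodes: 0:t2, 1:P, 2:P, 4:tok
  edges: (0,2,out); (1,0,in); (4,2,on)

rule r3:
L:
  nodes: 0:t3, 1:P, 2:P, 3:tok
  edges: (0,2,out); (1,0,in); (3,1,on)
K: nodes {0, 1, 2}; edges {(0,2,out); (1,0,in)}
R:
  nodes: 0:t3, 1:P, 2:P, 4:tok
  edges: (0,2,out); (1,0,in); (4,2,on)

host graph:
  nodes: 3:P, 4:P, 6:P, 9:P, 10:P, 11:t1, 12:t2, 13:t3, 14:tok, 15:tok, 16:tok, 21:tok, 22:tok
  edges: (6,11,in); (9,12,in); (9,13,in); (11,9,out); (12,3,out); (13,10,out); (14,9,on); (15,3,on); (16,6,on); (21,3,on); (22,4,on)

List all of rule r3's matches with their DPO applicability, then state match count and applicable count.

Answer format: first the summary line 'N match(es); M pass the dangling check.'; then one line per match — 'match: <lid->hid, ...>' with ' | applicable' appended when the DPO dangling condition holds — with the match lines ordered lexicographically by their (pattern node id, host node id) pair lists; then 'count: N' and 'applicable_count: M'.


1 match(es); 1 pass the dangling check.
match: 0->13, 1->9, 2->10, 3->14 | applicable
count: 1
applicable_count: 1
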